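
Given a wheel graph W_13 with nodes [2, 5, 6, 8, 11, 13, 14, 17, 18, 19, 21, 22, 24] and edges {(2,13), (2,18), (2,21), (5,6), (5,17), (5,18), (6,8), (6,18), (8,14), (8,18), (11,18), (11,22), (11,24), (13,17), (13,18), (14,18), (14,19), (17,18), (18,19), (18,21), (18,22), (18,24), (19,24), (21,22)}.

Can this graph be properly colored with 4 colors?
Yes, G is 4-colorable

A valid 4-coloring: color 1: [18]; color 2: [5, 8, 11, 13, 19, 21]; color 3: [2, 6, 14, 17, 22, 24].
(χ(G) = 3 ≤ 4.)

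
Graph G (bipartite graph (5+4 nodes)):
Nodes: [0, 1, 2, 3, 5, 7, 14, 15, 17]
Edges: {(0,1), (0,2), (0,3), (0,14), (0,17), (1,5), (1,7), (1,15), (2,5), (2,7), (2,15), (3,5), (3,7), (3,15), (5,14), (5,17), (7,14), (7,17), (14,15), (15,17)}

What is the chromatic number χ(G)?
χ(G) = 2

Clique number ω(G) = 2 (lower bound: χ ≥ ω).
The graph is bipartite (no odd cycle), so 2 colors suffice: χ(G) = 2.
A valid 2-coloring: color 1: [0, 5, 7, 15]; color 2: [1, 2, 3, 14, 17].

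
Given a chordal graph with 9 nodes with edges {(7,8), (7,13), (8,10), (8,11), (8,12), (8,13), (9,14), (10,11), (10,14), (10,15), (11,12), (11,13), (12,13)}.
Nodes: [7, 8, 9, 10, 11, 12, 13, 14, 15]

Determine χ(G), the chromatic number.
Clique number ω(G) = 4 (lower bound: χ ≥ ω).
The clique on [8, 11, 12, 13] has size 4, forcing χ ≥ 4, and the coloring below uses 4 colors, so χ(G) = 4.
A valid 4-coloring: color 1: [8, 14, 15]; color 2: [7, 9, 11]; color 3: [10, 13]; color 4: [12].

χ(G) = 4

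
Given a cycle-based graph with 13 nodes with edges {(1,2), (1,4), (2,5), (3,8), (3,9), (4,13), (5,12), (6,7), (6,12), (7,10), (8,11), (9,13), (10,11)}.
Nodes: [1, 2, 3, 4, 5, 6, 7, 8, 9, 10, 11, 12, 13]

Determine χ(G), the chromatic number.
Clique number ω(G) = 2 (lower bound: χ ≥ ω).
Odd cycle [4, 1, 2, 5, 12, 6, 7, 10, 11, 8, 3, 9, 13] needs 3 colors (χ ≥ 3).
The coloring below uses 3 colors, so χ(G) = 3.
A valid 3-coloring: color 1: [2, 4, 7, 9, 11, 12]; color 2: [1, 5, 6, 8, 10, 13]; color 3: [3].

χ(G) = 3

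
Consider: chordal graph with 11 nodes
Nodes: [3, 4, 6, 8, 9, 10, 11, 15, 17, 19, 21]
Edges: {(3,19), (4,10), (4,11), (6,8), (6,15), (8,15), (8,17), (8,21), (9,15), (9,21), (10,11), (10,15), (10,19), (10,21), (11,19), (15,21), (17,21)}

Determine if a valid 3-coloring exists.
Yes, G is 3-colorable

A valid 3-coloring: color 1: [3, 8, 9, 10]; color 2: [4, 6, 19, 21]; color 3: [11, 15, 17].
(χ(G) = 3 ≤ 3.)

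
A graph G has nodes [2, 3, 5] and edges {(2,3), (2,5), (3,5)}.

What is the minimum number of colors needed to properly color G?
Clique number ω(G) = 3 (lower bound: χ ≥ ω).
The clique on [2, 3, 5] has size 3, forcing χ ≥ 3, and the coloring below uses 3 colors, so χ(G) = 3.
A valid 3-coloring: color 1: [3]; color 2: [2]; color 3: [5].

χ(G) = 3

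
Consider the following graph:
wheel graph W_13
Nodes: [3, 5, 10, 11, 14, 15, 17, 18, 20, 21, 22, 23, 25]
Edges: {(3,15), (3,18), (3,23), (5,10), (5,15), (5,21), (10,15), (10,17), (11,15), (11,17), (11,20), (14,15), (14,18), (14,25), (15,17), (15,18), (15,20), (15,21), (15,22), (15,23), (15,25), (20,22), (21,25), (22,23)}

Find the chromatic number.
Clique number ω(G) = 3 (lower bound: χ ≥ ω).
The clique on [3, 15, 18] has size 3, forcing χ ≥ 3, and the coloring below uses 3 colors, so χ(G) = 3.
A valid 3-coloring: color 1: [15]; color 2: [5, 17, 18, 20, 23, 25]; color 3: [3, 10, 11, 14, 21, 22].

χ(G) = 3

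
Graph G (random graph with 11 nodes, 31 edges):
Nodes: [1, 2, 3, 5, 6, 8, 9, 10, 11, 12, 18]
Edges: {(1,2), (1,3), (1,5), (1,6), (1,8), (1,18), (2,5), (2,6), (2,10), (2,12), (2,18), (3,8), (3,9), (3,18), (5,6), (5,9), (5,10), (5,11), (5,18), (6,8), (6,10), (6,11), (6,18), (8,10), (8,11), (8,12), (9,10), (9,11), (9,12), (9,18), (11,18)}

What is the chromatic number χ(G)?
χ(G) = 5

Clique number ω(G) = 5 (lower bound: χ ≥ ω).
The clique on [1, 2, 5, 6, 18] has size 5, forcing χ ≥ 5, and the coloring below uses 5 colors, so χ(G) = 5.
A valid 5-coloring: color 1: [3, 6, 12]; color 2: [5, 8]; color 3: [10, 18]; color 4: [2, 9]; color 5: [1, 11].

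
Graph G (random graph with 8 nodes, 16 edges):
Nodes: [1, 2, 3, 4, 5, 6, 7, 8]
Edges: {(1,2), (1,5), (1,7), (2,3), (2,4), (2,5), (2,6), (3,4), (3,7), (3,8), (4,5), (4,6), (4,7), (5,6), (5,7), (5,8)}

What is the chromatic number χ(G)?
χ(G) = 4

Clique number ω(G) = 4 (lower bound: χ ≥ ω).
The clique on [2, 4, 5, 6] has size 4, forcing χ ≥ 4, and the coloring below uses 4 colors, so χ(G) = 4.
A valid 4-coloring: color 1: [3, 5]; color 2: [1, 4, 8]; color 3: [2, 7]; color 4: [6].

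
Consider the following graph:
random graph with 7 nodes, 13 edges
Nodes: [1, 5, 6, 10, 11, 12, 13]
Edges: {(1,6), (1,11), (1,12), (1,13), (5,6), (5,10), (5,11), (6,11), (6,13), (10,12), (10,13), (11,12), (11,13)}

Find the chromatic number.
Clique number ω(G) = 4 (lower bound: χ ≥ ω).
The clique on [1, 6, 11, 13] has size 4, forcing χ ≥ 4, and the coloring below uses 4 colors, so χ(G) = 4.
A valid 4-coloring: color 1: [10, 11]; color 2: [6, 12]; color 3: [5, 13]; color 4: [1].

χ(G) = 4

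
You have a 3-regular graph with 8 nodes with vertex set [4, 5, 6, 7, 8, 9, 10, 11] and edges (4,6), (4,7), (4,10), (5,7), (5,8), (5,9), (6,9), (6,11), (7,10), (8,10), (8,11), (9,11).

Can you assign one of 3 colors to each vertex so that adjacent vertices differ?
A valid 3-coloring: color 1: [4, 8, 9]; color 2: [6, 7]; color 3: [5, 10, 11].
(χ(G) = 3 ≤ 3.)

Yes, G is 3-colorable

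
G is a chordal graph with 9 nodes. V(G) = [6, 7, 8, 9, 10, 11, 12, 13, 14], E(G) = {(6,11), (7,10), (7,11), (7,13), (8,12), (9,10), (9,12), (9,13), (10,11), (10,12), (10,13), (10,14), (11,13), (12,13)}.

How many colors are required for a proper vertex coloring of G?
χ(G) = 4

Clique number ω(G) = 4 (lower bound: χ ≥ ω).
The clique on [9, 10, 12, 13] has size 4, forcing χ ≥ 4, and the coloring below uses 4 colors, so χ(G) = 4.
A valid 4-coloring: color 1: [6, 8, 10]; color 2: [13, 14]; color 3: [11, 12]; color 4: [7, 9].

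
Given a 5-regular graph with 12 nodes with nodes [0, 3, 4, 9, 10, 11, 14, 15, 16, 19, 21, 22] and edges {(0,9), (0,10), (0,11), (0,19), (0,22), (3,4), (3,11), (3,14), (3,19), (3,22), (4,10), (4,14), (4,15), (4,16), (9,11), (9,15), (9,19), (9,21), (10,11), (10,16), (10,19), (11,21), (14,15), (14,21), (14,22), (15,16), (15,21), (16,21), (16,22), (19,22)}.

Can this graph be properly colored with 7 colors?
Yes, G is 7-colorable

A valid 7-coloring: color 1: [9, 10, 22]; color 2: [4, 19, 21]; color 3: [0, 3, 15]; color 4: [11, 14, 16].
(χ(G) = 4 ≤ 7.)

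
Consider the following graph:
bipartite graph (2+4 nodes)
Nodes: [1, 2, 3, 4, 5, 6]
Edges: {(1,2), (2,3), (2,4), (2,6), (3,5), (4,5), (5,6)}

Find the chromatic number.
Clique number ω(G) = 2 (lower bound: χ ≥ ω).
The graph is bipartite (no odd cycle), so 2 colors suffice: χ(G) = 2.
A valid 2-coloring: color 1: [2, 5]; color 2: [1, 3, 4, 6].

χ(G) = 2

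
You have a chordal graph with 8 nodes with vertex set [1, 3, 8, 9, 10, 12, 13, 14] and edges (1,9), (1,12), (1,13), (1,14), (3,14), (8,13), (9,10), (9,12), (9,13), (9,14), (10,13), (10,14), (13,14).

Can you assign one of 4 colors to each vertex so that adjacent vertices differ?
Yes, G is 4-colorable

A valid 4-coloring: color 1: [8, 12, 14]; color 2: [3, 9]; color 3: [13]; color 4: [1, 10].
(χ(G) = 4 ≤ 4.)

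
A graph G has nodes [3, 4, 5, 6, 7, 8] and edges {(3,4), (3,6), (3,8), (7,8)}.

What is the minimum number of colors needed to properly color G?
χ(G) = 2

Clique number ω(G) = 2 (lower bound: χ ≥ ω).
The graph is bipartite (no odd cycle), so 2 colors suffice: χ(G) = 2.
A valid 2-coloring: color 1: [3, 5, 7]; color 2: [4, 6, 8].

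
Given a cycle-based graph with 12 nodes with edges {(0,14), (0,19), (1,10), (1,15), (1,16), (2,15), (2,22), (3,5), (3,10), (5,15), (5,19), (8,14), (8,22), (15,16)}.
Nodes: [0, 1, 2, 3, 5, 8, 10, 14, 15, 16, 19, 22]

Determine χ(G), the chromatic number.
χ(G) = 3

Clique number ω(G) = 3 (lower bound: χ ≥ ω).
The clique on [1, 15, 16] has size 3, forcing χ ≥ 3, and the coloring below uses 3 colors, so χ(G) = 3.
A valid 3-coloring: color 1: [10, 14, 15, 19, 22]; color 2: [0, 1, 2, 5, 8]; color 3: [3, 16].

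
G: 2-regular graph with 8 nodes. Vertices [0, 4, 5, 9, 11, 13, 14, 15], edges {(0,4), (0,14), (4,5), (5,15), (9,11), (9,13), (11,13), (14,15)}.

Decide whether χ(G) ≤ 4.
Yes, G is 4-colorable

A valid 4-coloring: color 1: [4, 9, 14]; color 2: [0, 13, 15]; color 3: [5, 11].
(χ(G) = 3 ≤ 4.)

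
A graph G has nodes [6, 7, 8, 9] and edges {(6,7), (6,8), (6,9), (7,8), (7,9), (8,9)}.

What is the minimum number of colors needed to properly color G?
Clique number ω(G) = 4 (lower bound: χ ≥ ω).
The clique on [6, 7, 8, 9] has size 4, forcing χ ≥ 4, and the coloring below uses 4 colors, so χ(G) = 4.
A valid 4-coloring: color 1: [8]; color 2: [6]; color 3: [9]; color 4: [7].

χ(G) = 4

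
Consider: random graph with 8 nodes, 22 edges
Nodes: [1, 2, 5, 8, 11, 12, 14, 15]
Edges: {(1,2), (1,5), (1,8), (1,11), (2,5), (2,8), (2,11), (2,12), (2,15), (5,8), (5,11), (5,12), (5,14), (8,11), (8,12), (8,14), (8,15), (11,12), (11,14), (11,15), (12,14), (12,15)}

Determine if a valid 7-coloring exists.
A valid 7-coloring: color 1: [11]; color 2: [8]; color 3: [1, 12]; color 4: [5, 15]; color 5: [2, 14].
(χ(G) = 5 ≤ 7.)

Yes, G is 7-colorable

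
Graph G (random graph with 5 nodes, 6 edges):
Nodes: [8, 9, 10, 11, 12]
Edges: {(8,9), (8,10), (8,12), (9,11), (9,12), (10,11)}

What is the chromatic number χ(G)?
Clique number ω(G) = 3 (lower bound: χ ≥ ω).
The clique on [8, 9, 12] has size 3, forcing χ ≥ 3, and the coloring below uses 3 colors, so χ(G) = 3.
A valid 3-coloring: color 1: [9, 10]; color 2: [8, 11]; color 3: [12].

χ(G) = 3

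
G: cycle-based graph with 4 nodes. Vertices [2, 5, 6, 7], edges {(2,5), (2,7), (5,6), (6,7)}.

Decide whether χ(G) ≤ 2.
A valid 2-coloring: color 1: [2, 6]; color 2: [5, 7].
(χ(G) = 2 ≤ 2.)

Yes, G is 2-colorable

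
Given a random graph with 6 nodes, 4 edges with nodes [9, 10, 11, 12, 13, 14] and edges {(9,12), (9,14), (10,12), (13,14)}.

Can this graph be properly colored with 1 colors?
Edge (9,12) forces its endpoints to differ, so 1 color is not enough.

No, G is not 1-colorable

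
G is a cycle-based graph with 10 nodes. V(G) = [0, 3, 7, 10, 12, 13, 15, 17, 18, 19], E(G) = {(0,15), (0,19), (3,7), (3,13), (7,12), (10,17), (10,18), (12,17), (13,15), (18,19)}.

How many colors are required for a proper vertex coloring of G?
χ(G) = 2

Clique number ω(G) = 2 (lower bound: χ ≥ ω).
The graph is bipartite (no odd cycle), so 2 colors suffice: χ(G) = 2.
A valid 2-coloring: color 1: [3, 10, 12, 15, 19]; color 2: [0, 7, 13, 17, 18].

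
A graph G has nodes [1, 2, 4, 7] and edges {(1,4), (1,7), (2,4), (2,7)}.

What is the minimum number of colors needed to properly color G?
Clique number ω(G) = 2 (lower bound: χ ≥ ω).
The graph is bipartite (no odd cycle), so 2 colors suffice: χ(G) = 2.
A valid 2-coloring: color 1: [4, 7]; color 2: [1, 2].

χ(G) = 2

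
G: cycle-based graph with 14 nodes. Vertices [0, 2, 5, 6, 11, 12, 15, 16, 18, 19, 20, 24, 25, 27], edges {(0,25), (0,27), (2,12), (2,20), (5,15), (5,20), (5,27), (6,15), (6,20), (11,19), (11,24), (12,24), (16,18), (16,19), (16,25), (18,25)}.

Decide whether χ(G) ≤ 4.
A valid 4-coloring: color 1: [0, 2, 5, 6, 11, 16]; color 2: [15, 19, 20, 24, 25, 27]; color 3: [12, 18].
(χ(G) = 3 ≤ 4.)

Yes, G is 4-colorable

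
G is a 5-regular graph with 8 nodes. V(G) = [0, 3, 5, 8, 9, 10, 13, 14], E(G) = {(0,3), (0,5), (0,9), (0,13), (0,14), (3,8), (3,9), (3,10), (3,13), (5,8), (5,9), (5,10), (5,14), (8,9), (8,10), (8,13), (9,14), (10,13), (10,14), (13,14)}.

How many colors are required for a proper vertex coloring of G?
Clique number ω(G) = 4 (lower bound: χ ≥ ω).
The clique on [0, 5, 9, 14] has size 4, forcing χ ≥ 4, and the coloring below uses 4 colors, so χ(G) = 4.
A valid 4-coloring: color 1: [5, 13]; color 2: [3, 14]; color 3: [9, 10]; color 4: [0, 8].

χ(G) = 4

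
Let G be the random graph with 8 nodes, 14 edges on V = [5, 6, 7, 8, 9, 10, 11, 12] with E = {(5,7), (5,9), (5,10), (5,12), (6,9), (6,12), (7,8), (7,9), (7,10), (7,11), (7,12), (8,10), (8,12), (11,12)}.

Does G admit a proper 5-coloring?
A valid 5-coloring: color 1: [6, 7]; color 2: [9, 10, 12]; color 3: [5, 8, 11].
(χ(G) = 3 ≤ 5.)

Yes, G is 5-colorable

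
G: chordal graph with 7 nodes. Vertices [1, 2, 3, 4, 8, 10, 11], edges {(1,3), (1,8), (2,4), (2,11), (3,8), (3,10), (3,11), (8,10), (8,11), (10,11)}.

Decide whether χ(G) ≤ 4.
A valid 4-coloring: color 1: [2, 3]; color 2: [4, 8]; color 3: [1, 11]; color 4: [10].
(χ(G) = 4 ≤ 4.)

Yes, G is 4-colorable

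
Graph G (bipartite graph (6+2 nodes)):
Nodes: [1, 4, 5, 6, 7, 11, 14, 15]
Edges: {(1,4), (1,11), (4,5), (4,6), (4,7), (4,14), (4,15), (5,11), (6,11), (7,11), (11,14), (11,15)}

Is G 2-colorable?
A valid 2-coloring: color 1: [4, 11]; color 2: [1, 5, 6, 7, 14, 15].
(χ(G) = 2 ≤ 2.)

Yes, G is 2-colorable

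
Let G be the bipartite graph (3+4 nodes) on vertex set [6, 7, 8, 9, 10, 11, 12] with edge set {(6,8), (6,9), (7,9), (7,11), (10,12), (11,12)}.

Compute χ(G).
Clique number ω(G) = 2 (lower bound: χ ≥ ω).
The graph is bipartite (no odd cycle), so 2 colors suffice: χ(G) = 2.
A valid 2-coloring: color 1: [6, 7, 12]; color 2: [8, 9, 10, 11].

χ(G) = 2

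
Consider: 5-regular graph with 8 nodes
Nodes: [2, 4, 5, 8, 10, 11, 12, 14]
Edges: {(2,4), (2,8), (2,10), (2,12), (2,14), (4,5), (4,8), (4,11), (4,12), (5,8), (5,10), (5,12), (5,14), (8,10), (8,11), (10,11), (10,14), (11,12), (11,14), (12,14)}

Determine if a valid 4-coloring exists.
A valid 4-coloring: color 1: [4, 10]; color 2: [8, 12]; color 3: [2, 5, 11]; color 4: [14].
(χ(G) = 4 ≤ 4.)

Yes, G is 4-colorable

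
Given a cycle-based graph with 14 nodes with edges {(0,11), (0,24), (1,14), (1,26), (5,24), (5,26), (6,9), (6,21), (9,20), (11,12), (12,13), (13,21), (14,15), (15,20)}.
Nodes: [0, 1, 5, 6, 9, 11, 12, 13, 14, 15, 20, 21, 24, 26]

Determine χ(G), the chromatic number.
Clique number ω(G) = 2 (lower bound: χ ≥ ω).
The graph is bipartite (no odd cycle), so 2 colors suffice: χ(G) = 2.
A valid 2-coloring: color 1: [0, 1, 5, 9, 12, 15, 21]; color 2: [6, 11, 13, 14, 20, 24, 26].

χ(G) = 2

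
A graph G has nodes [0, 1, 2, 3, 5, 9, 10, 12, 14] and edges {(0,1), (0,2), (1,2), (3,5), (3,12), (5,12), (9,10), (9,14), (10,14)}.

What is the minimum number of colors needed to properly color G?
χ(G) = 3

Clique number ω(G) = 3 (lower bound: χ ≥ ω).
The clique on [0, 1, 2] has size 3, forcing χ ≥ 3, and the coloring below uses 3 colors, so χ(G) = 3.
A valid 3-coloring: color 1: [1, 5, 10]; color 2: [0, 9, 12]; color 3: [2, 3, 14].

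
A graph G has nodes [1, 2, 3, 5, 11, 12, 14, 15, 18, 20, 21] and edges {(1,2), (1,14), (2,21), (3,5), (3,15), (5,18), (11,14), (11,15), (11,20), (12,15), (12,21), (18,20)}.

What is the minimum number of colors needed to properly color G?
Clique number ω(G) = 2 (lower bound: χ ≥ ω).
Odd cycle [12, 15, 11, 14, 1, 2, 21] needs 3 colors (χ ≥ 3).
The coloring below uses 3 colors, so χ(G) = 3.
A valid 3-coloring: color 1: [5, 14, 15, 20, 21]; color 2: [2, 3, 11, 12, 18]; color 3: [1].

χ(G) = 3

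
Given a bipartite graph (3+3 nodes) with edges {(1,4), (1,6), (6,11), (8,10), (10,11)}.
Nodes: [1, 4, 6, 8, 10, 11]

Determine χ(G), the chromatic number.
Clique number ω(G) = 2 (lower bound: χ ≥ ω).
The graph is bipartite (no odd cycle), so 2 colors suffice: χ(G) = 2.
A valid 2-coloring: color 1: [1, 8, 11]; color 2: [4, 6, 10].

χ(G) = 2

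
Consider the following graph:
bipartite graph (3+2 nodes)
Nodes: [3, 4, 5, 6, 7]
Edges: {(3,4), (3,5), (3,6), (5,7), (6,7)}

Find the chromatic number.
χ(G) = 2

Clique number ω(G) = 2 (lower bound: χ ≥ ω).
The graph is bipartite (no odd cycle), so 2 colors suffice: χ(G) = 2.
A valid 2-coloring: color 1: [3, 7]; color 2: [4, 5, 6].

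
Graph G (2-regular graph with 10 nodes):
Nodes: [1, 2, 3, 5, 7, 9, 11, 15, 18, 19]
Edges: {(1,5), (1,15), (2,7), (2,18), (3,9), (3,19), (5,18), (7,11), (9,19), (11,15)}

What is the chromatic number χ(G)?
χ(G) = 3

Clique number ω(G) = 3 (lower bound: χ ≥ ω).
The clique on [3, 9, 19] has size 3, forcing χ ≥ 3, and the coloring below uses 3 colors, so χ(G) = 3.
A valid 3-coloring: color 1: [5, 7, 15, 19]; color 2: [1, 3, 11, 18]; color 3: [2, 9].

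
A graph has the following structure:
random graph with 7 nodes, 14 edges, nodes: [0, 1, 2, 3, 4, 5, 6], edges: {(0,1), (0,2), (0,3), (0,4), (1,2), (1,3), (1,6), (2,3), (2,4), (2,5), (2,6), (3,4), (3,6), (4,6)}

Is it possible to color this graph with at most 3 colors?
No, G is not 3-colorable

The clique on vertices [0, 1, 2, 3] has size 4 > 3, so it alone needs 4 colors.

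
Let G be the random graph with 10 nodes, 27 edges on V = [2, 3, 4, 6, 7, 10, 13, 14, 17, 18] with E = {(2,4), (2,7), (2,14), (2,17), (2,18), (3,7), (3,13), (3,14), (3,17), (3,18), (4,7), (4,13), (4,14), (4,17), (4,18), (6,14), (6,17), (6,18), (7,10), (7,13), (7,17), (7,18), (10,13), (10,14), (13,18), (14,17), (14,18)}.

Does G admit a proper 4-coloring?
A valid 4-coloring: color 1: [10, 17, 18]; color 2: [7, 14]; color 3: [3, 4, 6]; color 4: [2, 13].
(χ(G) = 4 ≤ 4.)

Yes, G is 4-colorable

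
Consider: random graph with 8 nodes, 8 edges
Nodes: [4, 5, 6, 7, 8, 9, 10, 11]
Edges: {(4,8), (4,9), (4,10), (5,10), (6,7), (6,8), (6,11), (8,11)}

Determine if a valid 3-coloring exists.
A valid 3-coloring: color 1: [4, 5, 6]; color 2: [7, 8, 9, 10]; color 3: [11].
(χ(G) = 3 ≤ 3.)

Yes, G is 3-colorable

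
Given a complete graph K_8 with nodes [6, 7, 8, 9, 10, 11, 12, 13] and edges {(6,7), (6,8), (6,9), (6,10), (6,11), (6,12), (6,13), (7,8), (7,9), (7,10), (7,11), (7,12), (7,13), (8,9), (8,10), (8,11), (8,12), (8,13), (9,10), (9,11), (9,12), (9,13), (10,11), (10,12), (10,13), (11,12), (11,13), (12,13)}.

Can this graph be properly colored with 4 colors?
No, G is not 4-colorable

The clique on vertices [6, 7, 8, 9, 10, 11, 12, 13] has size 8 > 4, so it alone needs 8 colors.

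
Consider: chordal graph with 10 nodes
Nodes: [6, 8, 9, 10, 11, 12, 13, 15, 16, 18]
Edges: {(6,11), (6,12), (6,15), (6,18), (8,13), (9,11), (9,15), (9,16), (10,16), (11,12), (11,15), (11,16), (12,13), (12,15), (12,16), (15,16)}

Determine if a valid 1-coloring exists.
The clique on vertices [9, 11, 15, 16] has size 4 > 1, so it alone needs 4 colors.

No, G is not 1-colorable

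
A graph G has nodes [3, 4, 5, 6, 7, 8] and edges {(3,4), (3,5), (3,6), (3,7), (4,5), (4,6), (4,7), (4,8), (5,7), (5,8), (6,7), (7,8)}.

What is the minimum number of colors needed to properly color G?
Clique number ω(G) = 4 (lower bound: χ ≥ ω).
The clique on [4, 5, 7, 8] has size 4, forcing χ ≥ 4, and the coloring below uses 4 colors, so χ(G) = 4.
A valid 4-coloring: color 1: [7]; color 2: [4]; color 3: [3, 8]; color 4: [5, 6].

χ(G) = 4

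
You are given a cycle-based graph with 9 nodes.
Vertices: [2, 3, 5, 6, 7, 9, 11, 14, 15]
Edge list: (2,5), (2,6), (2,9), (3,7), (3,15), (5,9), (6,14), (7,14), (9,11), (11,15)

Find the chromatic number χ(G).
χ(G) = 3

Clique number ω(G) = 3 (lower bound: χ ≥ ω).
The clique on [2, 5, 9] has size 3, forcing χ ≥ 3, and the coloring below uses 3 colors, so χ(G) = 3.
A valid 3-coloring: color 1: [6, 7, 9, 15]; color 2: [2, 3, 11, 14]; color 3: [5].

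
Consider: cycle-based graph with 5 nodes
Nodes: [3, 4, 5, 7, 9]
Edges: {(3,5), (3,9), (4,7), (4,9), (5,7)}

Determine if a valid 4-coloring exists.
A valid 4-coloring: color 1: [3, 7]; color 2: [4, 5]; color 3: [9].
(χ(G) = 3 ≤ 4.)

Yes, G is 4-colorable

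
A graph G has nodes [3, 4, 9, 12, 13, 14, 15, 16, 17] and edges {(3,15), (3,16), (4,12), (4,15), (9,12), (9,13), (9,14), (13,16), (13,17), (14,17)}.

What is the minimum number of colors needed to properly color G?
χ(G) = 3

Clique number ω(G) = 2 (lower bound: χ ≥ ω).
Odd cycle [16, 3, 15, 4, 12, 9, 13] needs 3 colors (χ ≥ 3).
The coloring below uses 3 colors, so χ(G) = 3.
A valid 3-coloring: color 1: [3, 4, 13, 14]; color 2: [9, 15, 16, 17]; color 3: [12].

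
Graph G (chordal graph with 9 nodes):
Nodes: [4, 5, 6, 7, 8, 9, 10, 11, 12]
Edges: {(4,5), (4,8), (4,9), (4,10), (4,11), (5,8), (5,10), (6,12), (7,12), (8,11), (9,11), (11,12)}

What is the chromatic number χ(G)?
χ(G) = 3

Clique number ω(G) = 3 (lower bound: χ ≥ ω).
The clique on [4, 9, 11] has size 3, forcing χ ≥ 3, and the coloring below uses 3 colors, so χ(G) = 3.
A valid 3-coloring: color 1: [4, 12]; color 2: [5, 6, 7, 11]; color 3: [8, 9, 10].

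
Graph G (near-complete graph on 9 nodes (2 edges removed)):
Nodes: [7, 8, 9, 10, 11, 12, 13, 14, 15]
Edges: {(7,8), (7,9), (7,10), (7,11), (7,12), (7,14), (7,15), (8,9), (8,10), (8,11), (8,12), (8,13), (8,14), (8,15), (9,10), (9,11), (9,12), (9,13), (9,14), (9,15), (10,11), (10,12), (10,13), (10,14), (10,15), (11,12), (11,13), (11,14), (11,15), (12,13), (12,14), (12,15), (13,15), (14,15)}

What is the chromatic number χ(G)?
χ(G) = 8

Clique number ω(G) = 8 (lower bound: χ ≥ ω).
The clique on [7, 8, 9, 10, 11, 12, 14, 15] has size 8, forcing χ ≥ 8, and the coloring below uses 8 colors, so χ(G) = 8.
A valid 8-coloring: color 1: [11]; color 2: [9]; color 3: [8]; color 4: [12]; color 5: [10]; color 6: [15]; color 7: [13, 14]; color 8: [7].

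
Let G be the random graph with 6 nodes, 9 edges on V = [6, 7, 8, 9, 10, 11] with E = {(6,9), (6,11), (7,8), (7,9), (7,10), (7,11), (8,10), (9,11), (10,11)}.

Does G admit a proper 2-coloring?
The clique on vertices [6, 9, 11] has size 3 > 2, so it alone needs 3 colors.

No, G is not 2-colorable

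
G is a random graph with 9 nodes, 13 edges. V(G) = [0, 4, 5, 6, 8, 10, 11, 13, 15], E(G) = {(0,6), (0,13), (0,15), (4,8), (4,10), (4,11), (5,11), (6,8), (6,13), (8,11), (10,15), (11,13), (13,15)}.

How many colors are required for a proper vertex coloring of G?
Clique number ω(G) = 3 (lower bound: χ ≥ ω).
The clique on [0, 6, 13] has size 3, forcing χ ≥ 3, and the coloring below uses 3 colors, so χ(G) = 3.
A valid 3-coloring: color 1: [4, 5, 13]; color 2: [6, 11, 15]; color 3: [0, 8, 10].

χ(G) = 3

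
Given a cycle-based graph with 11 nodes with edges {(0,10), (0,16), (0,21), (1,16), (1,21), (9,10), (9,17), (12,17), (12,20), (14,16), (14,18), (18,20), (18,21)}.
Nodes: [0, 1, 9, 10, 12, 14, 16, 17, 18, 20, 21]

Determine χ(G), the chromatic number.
χ(G) = 3

Clique number ω(G) = 2 (lower bound: χ ≥ ω).
Odd cycle [14, 18, 21, 0, 16] needs 3 colors (χ ≥ 3).
The coloring below uses 3 colors, so χ(G) = 3.
A valid 3-coloring: color 1: [0, 1, 9, 12, 18]; color 2: [10, 16, 17, 20, 21]; color 3: [14].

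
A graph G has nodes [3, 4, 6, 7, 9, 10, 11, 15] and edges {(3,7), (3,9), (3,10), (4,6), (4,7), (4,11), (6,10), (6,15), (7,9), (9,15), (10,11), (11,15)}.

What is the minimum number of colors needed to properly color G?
χ(G) = 3

Clique number ω(G) = 3 (lower bound: χ ≥ ω).
The clique on [3, 7, 9] has size 3, forcing χ ≥ 3, and the coloring below uses 3 colors, so χ(G) = 3.
A valid 3-coloring: color 1: [4, 9, 10]; color 2: [6, 7, 11]; color 3: [3, 15].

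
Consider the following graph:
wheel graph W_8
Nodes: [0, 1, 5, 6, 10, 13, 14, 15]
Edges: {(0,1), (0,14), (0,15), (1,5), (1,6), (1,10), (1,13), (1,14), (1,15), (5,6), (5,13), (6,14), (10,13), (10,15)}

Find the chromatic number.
Clique number ω(G) = 3 (lower bound: χ ≥ ω).
Odd cycle [14, 6, 5, 13, 10, 15, 0] needs 3 colors (χ ≥ 3).
Vertex 1 is adjacent to every vertex of [0, 5, 6, 10, 13, 14, 15], which already need 3 colors among themselves, so 1 needs a new color (χ ≥ 4).
The coloring below uses 4 colors, so χ(G) = 4.
A valid 4-coloring: color 1: [1]; color 2: [5, 14, 15]; color 3: [0, 6, 13]; color 4: [10].

χ(G) = 4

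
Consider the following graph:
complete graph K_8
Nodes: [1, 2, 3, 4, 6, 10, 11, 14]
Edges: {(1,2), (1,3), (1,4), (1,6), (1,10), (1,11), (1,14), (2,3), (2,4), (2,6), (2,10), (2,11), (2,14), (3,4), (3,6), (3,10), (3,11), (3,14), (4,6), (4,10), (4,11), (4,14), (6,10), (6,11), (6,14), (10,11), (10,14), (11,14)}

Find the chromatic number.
χ(G) = 8

Clique number ω(G) = 8 (lower bound: χ ≥ ω).
The clique on [1, 2, 3, 4, 6, 10, 11, 14] has size 8, forcing χ ≥ 8, and the coloring below uses 8 colors, so χ(G) = 8.
A valid 8-coloring: color 1: [10]; color 2: [2]; color 3: [4]; color 4: [14]; color 5: [1]; color 6: [3]; color 7: [11]; color 8: [6].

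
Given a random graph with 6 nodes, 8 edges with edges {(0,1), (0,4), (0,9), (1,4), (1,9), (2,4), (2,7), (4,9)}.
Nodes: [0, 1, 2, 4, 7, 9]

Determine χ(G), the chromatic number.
Clique number ω(G) = 4 (lower bound: χ ≥ ω).
The clique on [0, 1, 4, 9] has size 4, forcing χ ≥ 4, and the coloring below uses 4 colors, so χ(G) = 4.
A valid 4-coloring: color 1: [4, 7]; color 2: [1, 2]; color 3: [0]; color 4: [9].

χ(G) = 4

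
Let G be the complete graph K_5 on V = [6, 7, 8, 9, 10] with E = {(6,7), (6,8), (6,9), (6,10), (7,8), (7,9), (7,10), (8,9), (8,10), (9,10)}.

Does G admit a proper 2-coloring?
The clique on vertices [6, 7, 8, 9, 10] has size 5 > 2, so it alone needs 5 colors.

No, G is not 2-colorable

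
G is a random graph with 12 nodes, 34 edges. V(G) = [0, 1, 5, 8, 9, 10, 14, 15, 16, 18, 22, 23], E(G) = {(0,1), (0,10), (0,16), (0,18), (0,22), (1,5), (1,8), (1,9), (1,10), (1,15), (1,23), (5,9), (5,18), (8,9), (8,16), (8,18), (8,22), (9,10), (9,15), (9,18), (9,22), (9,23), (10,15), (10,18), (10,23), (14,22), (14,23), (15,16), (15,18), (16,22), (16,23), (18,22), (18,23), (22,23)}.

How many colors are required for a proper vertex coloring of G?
χ(G) = 4

Clique number ω(G) = 4 (lower bound: χ ≥ ω).
The clique on [1, 9, 10, 15] has size 4, forcing χ ≥ 4, and the coloring below uses 4 colors, so χ(G) = 4.
A valid 4-coloring: color 1: [9, 14, 16]; color 2: [1, 18]; color 3: [0, 5, 8, 15, 23]; color 4: [10, 22].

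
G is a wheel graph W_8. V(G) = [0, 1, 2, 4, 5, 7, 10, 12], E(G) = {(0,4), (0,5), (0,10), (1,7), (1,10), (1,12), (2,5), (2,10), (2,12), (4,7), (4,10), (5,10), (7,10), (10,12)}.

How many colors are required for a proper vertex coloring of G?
χ(G) = 4

Clique number ω(G) = 3 (lower bound: χ ≥ ω).
Odd cycle [12, 1, 7, 4, 0, 5, 2] needs 3 colors (χ ≥ 3).
Vertex 10 is adjacent to every vertex of [0, 1, 2, 4, 5, 7, 12], which already need 3 colors among themselves, so 10 needs a new color (χ ≥ 4).
The coloring below uses 4 colors, so χ(G) = 4.
A valid 4-coloring: color 1: [10]; color 2: [5, 7, 12]; color 3: [1, 2, 4]; color 4: [0].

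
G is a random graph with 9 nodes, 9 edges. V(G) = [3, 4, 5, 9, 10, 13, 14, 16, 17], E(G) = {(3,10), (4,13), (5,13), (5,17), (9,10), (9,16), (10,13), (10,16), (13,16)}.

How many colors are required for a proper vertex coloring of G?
χ(G) = 3

Clique number ω(G) = 3 (lower bound: χ ≥ ω).
The clique on [9, 10, 16] has size 3, forcing χ ≥ 3, and the coloring below uses 3 colors, so χ(G) = 3.
A valid 3-coloring: color 1: [4, 5, 10, 14]; color 2: [3, 9, 13, 17]; color 3: [16].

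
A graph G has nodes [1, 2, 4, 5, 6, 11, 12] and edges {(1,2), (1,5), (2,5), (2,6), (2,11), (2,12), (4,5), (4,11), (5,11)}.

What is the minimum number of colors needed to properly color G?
χ(G) = 3

Clique number ω(G) = 3 (lower bound: χ ≥ ω).
The clique on [1, 2, 5] has size 3, forcing χ ≥ 3, and the coloring below uses 3 colors, so χ(G) = 3.
A valid 3-coloring: color 1: [2, 4]; color 2: [5, 6, 12]; color 3: [1, 11].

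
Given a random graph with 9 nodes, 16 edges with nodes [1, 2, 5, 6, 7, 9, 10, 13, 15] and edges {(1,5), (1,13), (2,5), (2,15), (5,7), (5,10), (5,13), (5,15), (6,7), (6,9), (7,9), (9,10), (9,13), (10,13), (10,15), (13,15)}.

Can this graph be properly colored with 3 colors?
No, G is not 3-colorable

The clique on vertices [5, 10, 13, 15] has size 4 > 3, so it alone needs 4 colors.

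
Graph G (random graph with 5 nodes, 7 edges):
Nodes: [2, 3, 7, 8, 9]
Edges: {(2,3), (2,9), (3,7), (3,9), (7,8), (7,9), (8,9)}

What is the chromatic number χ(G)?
Clique number ω(G) = 3 (lower bound: χ ≥ ω).
The clique on [7, 8, 9] has size 3, forcing χ ≥ 3, and the coloring below uses 3 colors, so χ(G) = 3.
A valid 3-coloring: color 1: [9]; color 2: [3, 8]; color 3: [2, 7].

χ(G) = 3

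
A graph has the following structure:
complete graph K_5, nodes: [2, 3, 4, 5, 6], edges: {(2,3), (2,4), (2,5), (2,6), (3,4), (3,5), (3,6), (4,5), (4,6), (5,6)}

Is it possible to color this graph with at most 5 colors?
A valid 5-coloring: color 1: [5]; color 2: [6]; color 3: [2]; color 4: [3]; color 5: [4].
(χ(G) = 5 ≤ 5.)

Yes, G is 5-colorable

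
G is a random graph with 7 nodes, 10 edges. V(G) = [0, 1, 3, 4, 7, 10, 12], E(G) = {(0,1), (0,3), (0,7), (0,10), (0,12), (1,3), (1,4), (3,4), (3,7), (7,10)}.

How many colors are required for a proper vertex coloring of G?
χ(G) = 3

Clique number ω(G) = 3 (lower bound: χ ≥ ω).
The clique on [0, 7, 10] has size 3, forcing χ ≥ 3, and the coloring below uses 3 colors, so χ(G) = 3.
A valid 3-coloring: color 1: [0, 4]; color 2: [3, 10, 12]; color 3: [1, 7].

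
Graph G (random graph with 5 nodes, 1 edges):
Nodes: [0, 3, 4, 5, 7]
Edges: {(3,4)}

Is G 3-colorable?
A valid 3-coloring: color 1: [0, 3, 5, 7]; color 2: [4].
(χ(G) = 2 ≤ 3.)

Yes, G is 3-colorable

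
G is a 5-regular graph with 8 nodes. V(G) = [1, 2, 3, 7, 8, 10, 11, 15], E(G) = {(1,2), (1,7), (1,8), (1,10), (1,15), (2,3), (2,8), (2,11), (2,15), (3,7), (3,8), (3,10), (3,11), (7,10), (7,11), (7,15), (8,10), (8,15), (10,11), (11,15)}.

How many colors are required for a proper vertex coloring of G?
Clique number ω(G) = 4 (lower bound: χ ≥ ω).
The clique on [3, 7, 10, 11] has size 4, forcing χ ≥ 4, and the coloring below uses 4 colors, so χ(G) = 4.
A valid 4-coloring: color 1: [3, 15]; color 2: [7, 8]; color 3: [2, 10]; color 4: [1, 11].

χ(G) = 4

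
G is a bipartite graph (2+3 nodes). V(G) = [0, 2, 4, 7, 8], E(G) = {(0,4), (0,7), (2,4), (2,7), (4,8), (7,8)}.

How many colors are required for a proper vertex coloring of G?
Clique number ω(G) = 2 (lower bound: χ ≥ ω).
The graph is bipartite (no odd cycle), so 2 colors suffice: χ(G) = 2.
A valid 2-coloring: color 1: [4, 7]; color 2: [0, 2, 8].

χ(G) = 2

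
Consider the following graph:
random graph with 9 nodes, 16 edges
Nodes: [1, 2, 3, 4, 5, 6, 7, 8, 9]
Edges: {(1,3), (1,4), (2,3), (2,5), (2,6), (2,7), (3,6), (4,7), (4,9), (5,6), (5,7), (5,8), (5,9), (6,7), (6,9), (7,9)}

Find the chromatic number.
χ(G) = 4

Clique number ω(G) = 4 (lower bound: χ ≥ ω).
The clique on [5, 6, 7, 9] has size 4, forcing χ ≥ 4, and the coloring below uses 4 colors, so χ(G) = 4.
A valid 4-coloring: color 1: [3, 4, 5]; color 2: [1, 6, 8]; color 3: [7]; color 4: [2, 9].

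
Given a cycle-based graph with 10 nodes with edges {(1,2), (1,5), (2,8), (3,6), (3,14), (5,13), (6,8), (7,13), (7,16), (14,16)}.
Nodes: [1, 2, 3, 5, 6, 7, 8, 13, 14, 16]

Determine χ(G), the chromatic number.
Clique number ω(G) = 2 (lower bound: χ ≥ ω).
The graph is bipartite (no odd cycle), so 2 colors suffice: χ(G) = 2.
A valid 2-coloring: color 1: [2, 5, 6, 7, 14]; color 2: [1, 3, 8, 13, 16].

χ(G) = 2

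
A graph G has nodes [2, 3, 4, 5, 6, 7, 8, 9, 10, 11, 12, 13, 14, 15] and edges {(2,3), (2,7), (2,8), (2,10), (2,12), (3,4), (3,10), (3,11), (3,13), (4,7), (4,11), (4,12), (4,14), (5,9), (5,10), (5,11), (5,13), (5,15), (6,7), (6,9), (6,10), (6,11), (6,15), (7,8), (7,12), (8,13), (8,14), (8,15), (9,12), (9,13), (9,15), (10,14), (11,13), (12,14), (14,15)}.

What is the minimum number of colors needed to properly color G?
χ(G) = 4

Clique number ω(G) = 3 (lower bound: χ ≥ ω).
Suppose a proper 3-coloring c exists. The clique [2, 3, 10] takes 3 distinct colors; by symmetry let c(2) = 1, c(3) = 2, c(10) = 3.
- Vertex 4: neighbors [3] already have colors [2]; try each remaining color.
- Case c(4) = 1:
  - Vertex 11: neighbors [4, 3] already have colors [1, 2] ⇒ c(11) = 3.
  - Vertex 13: neighbors [3, 11] already have colors [2, 3] ⇒ c(13) = 1.
  - Vertex 14: neighbors [4, 10] already have colors [1, 3] ⇒ c(14) = 2.
  - Vertex 5: neighbors [13, 10] already have colors [1, 3] ⇒ c(5) = 2.
  - Vertex 9: neighbors [13, 5] already have colors [1, 2] ⇒ c(9) = 3.
  - Vertex 12: neighbors [2, 14, 9] already have colors [1, 2, 3] — all 3 colors blocked. Contradiction.
- Case c(4) = 3:
  - Vertex 7: neighbors [2, 4] already have colors [1, 3] ⇒ c(7) = 2.
  - Vertex 12: neighbors [2, 7, 4] already have colors [1, 2, 3] — all 3 colors blocked. Contradiction.
Every case ends in a contradiction, so G has no proper 3-coloring (χ ≥ 4).
The coloring below uses 4 colors, so χ(G) = 4.
A valid 4-coloring: color 1: [3, 5, 6, 14]; color 2: [8, 10, 11, 12]; color 3: [2, 4, 13, 15]; color 4: [7, 9].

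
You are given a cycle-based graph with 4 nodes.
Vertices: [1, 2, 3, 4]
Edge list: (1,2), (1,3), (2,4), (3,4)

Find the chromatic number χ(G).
χ(G) = 2

Clique number ω(G) = 2 (lower bound: χ ≥ ω).
The graph is bipartite (no odd cycle), so 2 colors suffice: χ(G) = 2.
A valid 2-coloring: color 1: [2, 3]; color 2: [1, 4].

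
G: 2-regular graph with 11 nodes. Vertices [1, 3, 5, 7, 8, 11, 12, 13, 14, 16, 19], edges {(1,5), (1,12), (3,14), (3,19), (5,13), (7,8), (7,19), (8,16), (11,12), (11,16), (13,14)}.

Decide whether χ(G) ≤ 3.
A valid 3-coloring: color 1: [1, 8, 11, 13, 19]; color 2: [3, 5, 7, 12, 16]; color 3: [14].
(χ(G) = 3 ≤ 3.)

Yes, G is 3-colorable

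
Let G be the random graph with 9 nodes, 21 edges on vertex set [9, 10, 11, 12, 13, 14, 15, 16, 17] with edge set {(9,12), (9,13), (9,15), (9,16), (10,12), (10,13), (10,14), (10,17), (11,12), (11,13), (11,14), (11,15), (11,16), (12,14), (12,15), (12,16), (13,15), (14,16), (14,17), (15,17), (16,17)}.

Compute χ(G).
χ(G) = 4

Clique number ω(G) = 4 (lower bound: χ ≥ ω).
The clique on [11, 12, 14, 16] has size 4, forcing χ ≥ 4, and the coloring below uses 4 colors, so χ(G) = 4.
A valid 4-coloring: color 1: [12, 13, 17]; color 2: [9, 10, 11]; color 3: [15, 16]; color 4: [14].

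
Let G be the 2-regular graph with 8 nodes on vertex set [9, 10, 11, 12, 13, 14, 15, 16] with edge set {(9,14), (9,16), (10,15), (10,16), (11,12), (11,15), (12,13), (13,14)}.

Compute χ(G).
Clique number ω(G) = 2 (lower bound: χ ≥ ω).
The graph is bipartite (no odd cycle), so 2 colors suffice: χ(G) = 2.
A valid 2-coloring: color 1: [9, 10, 11, 13]; color 2: [12, 14, 15, 16].

χ(G) = 2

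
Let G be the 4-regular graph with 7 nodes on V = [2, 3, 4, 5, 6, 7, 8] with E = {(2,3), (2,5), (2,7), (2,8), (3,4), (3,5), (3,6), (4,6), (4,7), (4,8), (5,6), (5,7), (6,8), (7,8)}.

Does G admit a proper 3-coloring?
Suppose a proper 3-coloring c exists. The clique [2, 3, 5] takes 3 distinct colors; by symmetry let c(2) = 1, c(3) = 2, c(5) = 3.
- Vertex 6: neighbors [3, 5] already have colors [2, 3] ⇒ c(6) = 1.
- Vertex 4: neighbors [6, 3] already have colors [1, 2] ⇒ c(4) = 3.
- Vertex 7: neighbors [2, 4] already have colors [1, 3] ⇒ c(7) = 2.
- Vertex 8: neighbors [2, 7, 4] already have colors [1, 2, 3] — all 3 colors blocked. Contradiction.
The forced assignments end in a contradiction, so G has no proper 3-coloring (χ ≥ 4).

No, G is not 3-colorable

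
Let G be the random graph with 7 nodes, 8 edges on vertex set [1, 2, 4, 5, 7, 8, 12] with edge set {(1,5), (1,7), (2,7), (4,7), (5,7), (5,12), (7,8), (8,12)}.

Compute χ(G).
χ(G) = 3

Clique number ω(G) = 3 (lower bound: χ ≥ ω).
The clique on [1, 5, 7] has size 3, forcing χ ≥ 3, and the coloring below uses 3 colors, so χ(G) = 3.
A valid 3-coloring: color 1: [7, 12]; color 2: [2, 4, 5, 8]; color 3: [1].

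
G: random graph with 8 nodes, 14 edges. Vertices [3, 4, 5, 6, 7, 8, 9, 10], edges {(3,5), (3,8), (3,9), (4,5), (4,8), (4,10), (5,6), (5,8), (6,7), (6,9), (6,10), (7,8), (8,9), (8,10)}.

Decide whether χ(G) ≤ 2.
The clique on vertices [4, 8, 10] has size 3 > 2, so it alone needs 3 colors.

No, G is not 2-colorable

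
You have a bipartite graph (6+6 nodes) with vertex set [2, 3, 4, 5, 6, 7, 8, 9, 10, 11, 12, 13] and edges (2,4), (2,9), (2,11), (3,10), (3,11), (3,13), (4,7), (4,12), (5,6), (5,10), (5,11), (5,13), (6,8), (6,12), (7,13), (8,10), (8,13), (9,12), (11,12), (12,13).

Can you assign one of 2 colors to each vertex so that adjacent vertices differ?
A valid 2-coloring: color 1: [4, 6, 9, 10, 11, 13]; color 2: [2, 3, 5, 7, 8, 12].
(χ(G) = 2 ≤ 2.)

Yes, G is 2-colorable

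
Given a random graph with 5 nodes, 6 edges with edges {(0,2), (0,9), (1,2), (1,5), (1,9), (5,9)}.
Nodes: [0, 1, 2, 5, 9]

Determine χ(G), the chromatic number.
χ(G) = 3

Clique number ω(G) = 3 (lower bound: χ ≥ ω).
The clique on [1, 5, 9] has size 3, forcing χ ≥ 3, and the coloring below uses 3 colors, so χ(G) = 3.
A valid 3-coloring: color 1: [2, 9]; color 2: [0, 1]; color 3: [5].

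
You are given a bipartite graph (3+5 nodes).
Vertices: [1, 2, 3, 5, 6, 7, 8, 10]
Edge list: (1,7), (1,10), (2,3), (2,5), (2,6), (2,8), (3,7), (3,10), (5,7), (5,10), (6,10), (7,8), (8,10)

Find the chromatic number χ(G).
Clique number ω(G) = 2 (lower bound: χ ≥ ω).
The graph is bipartite (no odd cycle), so 2 colors suffice: χ(G) = 2.
A valid 2-coloring: color 1: [2, 7, 10]; color 2: [1, 3, 5, 6, 8].

χ(G) = 2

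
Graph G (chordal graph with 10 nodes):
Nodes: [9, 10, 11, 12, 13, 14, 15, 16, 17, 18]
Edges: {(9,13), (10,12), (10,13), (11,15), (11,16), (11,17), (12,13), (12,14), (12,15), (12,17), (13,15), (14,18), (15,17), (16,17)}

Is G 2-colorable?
No, G is not 2-colorable

The clique on vertices [11, 16, 17] has size 3 > 2, so it alone needs 3 colors.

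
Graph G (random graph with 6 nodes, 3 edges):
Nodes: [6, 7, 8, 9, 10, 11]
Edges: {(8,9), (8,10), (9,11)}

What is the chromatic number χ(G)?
Clique number ω(G) = 2 (lower bound: χ ≥ ω).
The graph is bipartite (no odd cycle), so 2 colors suffice: χ(G) = 2.
A valid 2-coloring: color 1: [6, 7, 8, 11]; color 2: [9, 10].

χ(G) = 2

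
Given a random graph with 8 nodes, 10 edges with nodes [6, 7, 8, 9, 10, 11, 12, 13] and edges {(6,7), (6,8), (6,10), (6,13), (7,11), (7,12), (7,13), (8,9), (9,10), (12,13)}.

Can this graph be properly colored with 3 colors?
Yes, G is 3-colorable

A valid 3-coloring: color 1: [6, 9, 11, 12]; color 2: [7, 8, 10]; color 3: [13].
(χ(G) = 3 ≤ 3.)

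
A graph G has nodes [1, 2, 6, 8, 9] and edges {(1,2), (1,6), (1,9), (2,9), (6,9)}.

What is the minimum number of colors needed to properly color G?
Clique number ω(G) = 3 (lower bound: χ ≥ ω).
The clique on [1, 2, 9] has size 3, forcing χ ≥ 3, and the coloring below uses 3 colors, so χ(G) = 3.
A valid 3-coloring: color 1: [1, 8]; color 2: [9]; color 3: [2, 6].

χ(G) = 3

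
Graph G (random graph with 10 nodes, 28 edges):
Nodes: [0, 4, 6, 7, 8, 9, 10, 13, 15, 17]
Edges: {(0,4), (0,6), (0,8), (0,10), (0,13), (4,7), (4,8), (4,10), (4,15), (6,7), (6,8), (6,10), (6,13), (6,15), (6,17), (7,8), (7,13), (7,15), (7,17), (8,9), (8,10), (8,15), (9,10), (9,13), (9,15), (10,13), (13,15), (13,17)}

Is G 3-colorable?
The clique on vertices [0, 4, 8, 10] has size 4 > 3, so it alone needs 4 colors.

No, G is not 3-colorable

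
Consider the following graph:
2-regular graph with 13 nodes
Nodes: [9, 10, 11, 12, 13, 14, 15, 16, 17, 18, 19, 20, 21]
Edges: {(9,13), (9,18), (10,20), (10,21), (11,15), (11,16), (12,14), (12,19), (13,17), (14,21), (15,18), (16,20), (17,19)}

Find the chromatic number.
Clique number ω(G) = 2 (lower bound: χ ≥ ω).
Odd cycle [9, 13, 17, 19, 12, 14, 21, 10, 20, 16, 11, 15, 18] needs 3 colors (χ ≥ 3).
The coloring below uses 3 colors, so χ(G) = 3.
A valid 3-coloring: color 1: [9, 12, 15, 17, 20, 21]; color 2: [10, 11, 13, 14, 18, 19]; color 3: [16].

χ(G) = 3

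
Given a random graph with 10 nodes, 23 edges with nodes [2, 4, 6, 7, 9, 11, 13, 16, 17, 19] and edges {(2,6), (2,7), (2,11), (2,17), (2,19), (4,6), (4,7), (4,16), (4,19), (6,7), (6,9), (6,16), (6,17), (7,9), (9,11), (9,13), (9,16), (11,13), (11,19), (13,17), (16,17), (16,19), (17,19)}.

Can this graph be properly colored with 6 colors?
Yes, G is 6-colorable

A valid 6-coloring: color 1: [6, 13, 19]; color 2: [7, 11, 16]; color 3: [4, 9, 17]; color 4: [2].
(χ(G) = 4 ≤ 6.)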